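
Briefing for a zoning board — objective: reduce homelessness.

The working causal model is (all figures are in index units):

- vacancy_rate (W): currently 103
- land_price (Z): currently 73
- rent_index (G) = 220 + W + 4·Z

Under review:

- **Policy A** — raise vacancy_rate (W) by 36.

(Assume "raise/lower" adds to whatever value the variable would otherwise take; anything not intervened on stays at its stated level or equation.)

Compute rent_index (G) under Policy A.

Policy A (W + 36):
  W = 103 + 36 = 139
  Z = 73
  G = 220 + 139 + 4·73 = 651

651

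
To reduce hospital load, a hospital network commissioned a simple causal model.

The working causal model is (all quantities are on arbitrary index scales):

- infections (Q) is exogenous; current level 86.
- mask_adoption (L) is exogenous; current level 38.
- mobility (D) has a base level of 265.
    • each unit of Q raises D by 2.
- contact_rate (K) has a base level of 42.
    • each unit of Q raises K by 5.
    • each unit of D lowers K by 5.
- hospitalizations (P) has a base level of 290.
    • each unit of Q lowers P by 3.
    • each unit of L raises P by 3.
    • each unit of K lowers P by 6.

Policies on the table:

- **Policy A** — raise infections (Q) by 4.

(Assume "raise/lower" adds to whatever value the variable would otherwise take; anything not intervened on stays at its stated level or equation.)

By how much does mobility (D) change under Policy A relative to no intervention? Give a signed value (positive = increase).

Baseline:
  Q = 86
  D = 265 + 2·86 = 437
Policy A (Q + 4):
  Q = 86 + 4 = 90
  D = 265 + 2·90 = 445
Change in D: 445 − 437 = 8

8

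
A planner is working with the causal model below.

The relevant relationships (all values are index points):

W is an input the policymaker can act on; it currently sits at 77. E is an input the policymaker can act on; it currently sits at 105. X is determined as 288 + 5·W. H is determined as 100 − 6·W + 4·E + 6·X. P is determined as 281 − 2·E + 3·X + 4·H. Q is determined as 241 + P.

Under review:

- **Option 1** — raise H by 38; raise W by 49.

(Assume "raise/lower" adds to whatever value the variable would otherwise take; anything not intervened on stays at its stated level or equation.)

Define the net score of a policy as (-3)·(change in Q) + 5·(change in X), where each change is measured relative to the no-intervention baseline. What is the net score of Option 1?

Baseline:
  W = 77
  E = 105
  X = 288 + 5·77 = 673
  H = 100 − 6·77 + 4·105 + 6·673 = 4096
  P = 281 − 2·105 + 3·673 + 4·4096 = 18474
  Q = 241 + 18474 = 18715
Option 1 (H + 38, W + 49):
  W = 77 + 49 = 126
  E = 105
  X = 288 + 5·126 = 918
  H = 100 − 6·126 + 4·105 + 6·918 (+38 from intervention) = 5310
  P = 281 − 2·105 + 3·918 + 4·5310 = 24065
  Q = 241 + 24065 = 24306
ΔQ = 24306 − 18715 = 5591; ΔX = 918 − 673 = 245
Score = (-3)·5591 + 5·245 = -15548

-15548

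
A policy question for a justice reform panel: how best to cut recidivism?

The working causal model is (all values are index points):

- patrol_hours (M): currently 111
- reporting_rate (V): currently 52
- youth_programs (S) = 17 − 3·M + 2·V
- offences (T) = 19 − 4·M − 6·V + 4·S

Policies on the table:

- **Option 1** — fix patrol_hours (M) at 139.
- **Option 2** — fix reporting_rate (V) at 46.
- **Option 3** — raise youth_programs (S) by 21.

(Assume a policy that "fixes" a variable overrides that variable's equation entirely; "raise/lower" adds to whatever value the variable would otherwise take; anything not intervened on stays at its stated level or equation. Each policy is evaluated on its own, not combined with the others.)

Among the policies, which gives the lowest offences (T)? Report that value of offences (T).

Option 1 (M := 139):
  M = 139
  V = 52
  S = 17 − 3·139 + 2·52 = -296
  T = 19 − 4·139 − 6·52 + 4·(-296) = -2033
Option 2 (V := 46):
  M = 111
  V = 46
  S = 17 − 3·111 + 2·46 = -224
  T = 19 − 4·111 − 6·46 + 4·(-224) = -1597
Option 3 (S + 21):
  M = 111
  V = 52
  S = 17 − 3·111 + 2·52 (+21 from intervention) = -191
  T = 19 − 4·111 − 6·52 + 4·(-191) = -1501
Comparing — Option 1: T=-2033, Option 2: T=-1597, Option 3: T=-1501. Lowest is -2033 (Option 1).

-2033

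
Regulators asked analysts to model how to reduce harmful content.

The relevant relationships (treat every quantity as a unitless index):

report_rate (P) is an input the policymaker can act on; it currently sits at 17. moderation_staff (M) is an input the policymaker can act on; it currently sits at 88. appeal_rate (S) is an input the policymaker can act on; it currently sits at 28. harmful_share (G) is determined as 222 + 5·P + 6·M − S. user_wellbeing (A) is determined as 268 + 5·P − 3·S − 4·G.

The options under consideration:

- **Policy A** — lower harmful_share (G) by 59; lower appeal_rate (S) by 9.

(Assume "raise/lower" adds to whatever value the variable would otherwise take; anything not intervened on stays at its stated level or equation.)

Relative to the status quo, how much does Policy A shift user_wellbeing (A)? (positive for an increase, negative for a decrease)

227

Baseline:
  P = 17
  M = 88
  S = 28
  G = 222 + 5·17 + 6·88 − 28 = 807
  A = 268 + 5·17 − 3·28 − 4·807 = -2959
Policy A (G − 59, S − 9):
  P = 17
  M = 88
  S = 28 − 9 = 19
  G = 222 + 5·17 + 6·88 − 19 (−59 from intervention) = 757
  A = 268 + 5·17 − 3·19 − 4·757 = -2732
Change in A: -2732 − (-2959) = 227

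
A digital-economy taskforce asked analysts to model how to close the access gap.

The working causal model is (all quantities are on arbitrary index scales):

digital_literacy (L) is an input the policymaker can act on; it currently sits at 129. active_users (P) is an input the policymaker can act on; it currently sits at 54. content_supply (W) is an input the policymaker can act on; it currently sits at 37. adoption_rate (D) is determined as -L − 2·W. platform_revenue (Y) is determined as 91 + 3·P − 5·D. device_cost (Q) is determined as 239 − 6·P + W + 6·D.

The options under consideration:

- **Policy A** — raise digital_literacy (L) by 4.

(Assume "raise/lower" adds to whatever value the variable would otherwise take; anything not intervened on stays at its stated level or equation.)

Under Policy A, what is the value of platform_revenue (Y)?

Policy A (L + 4):
  L = 129 + 4 = 133
  P = 54
  W = 37
  D = 0 − 133 − 2·37 = -207
  Y = 91 + 3·54 − 5·(-207) = 1288

1288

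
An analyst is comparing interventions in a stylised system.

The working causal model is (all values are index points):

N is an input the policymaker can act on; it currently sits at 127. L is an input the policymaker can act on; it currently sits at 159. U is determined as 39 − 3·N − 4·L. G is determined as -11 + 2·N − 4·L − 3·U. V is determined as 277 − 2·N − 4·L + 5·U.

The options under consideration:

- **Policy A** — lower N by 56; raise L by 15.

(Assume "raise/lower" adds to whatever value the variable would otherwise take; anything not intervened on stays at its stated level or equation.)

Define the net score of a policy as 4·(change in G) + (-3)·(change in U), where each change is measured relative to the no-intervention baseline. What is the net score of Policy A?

-2308

Baseline:
  N = 127
  L = 159
  U = 39 − 3·127 − 4·159 = -978
  G = -11 + 2·127 − 4·159 − 3·(-978) = 2541
Policy A (N − 56, L + 15):
  N = 127 − 56 = 71
  L = 159 + 15 = 174
  U = 39 − 3·71 − 4·174 = -870
  G = -11 + 2·71 − 4·174 − 3·(-870) = 2045
ΔG = 2045 − 2541 = -496; ΔU = -870 − (-978) = 108
Score = 4·(-496) + (-3)·108 = -2308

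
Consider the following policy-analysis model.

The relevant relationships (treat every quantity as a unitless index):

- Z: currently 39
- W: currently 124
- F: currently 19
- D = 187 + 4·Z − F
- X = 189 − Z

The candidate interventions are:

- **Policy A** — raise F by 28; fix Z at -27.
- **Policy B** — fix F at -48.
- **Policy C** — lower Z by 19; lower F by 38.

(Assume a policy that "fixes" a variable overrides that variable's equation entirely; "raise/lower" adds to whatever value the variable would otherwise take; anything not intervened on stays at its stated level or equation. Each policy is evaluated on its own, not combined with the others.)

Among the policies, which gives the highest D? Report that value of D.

Policy A (F + 28, Z := -27):
  Z = -27
  F = 19 + 28 = 47
  D = 187 + 4·(-27) − 47 = 32
Policy B (F := -48):
  Z = 39
  F = -48
  D = 187 + 4·39 − (-48) = 391
Policy C (Z − 19, F − 38):
  Z = 39 − 19 = 20
  F = 19 − 38 = -19
  D = 187 + 4·20 − (-19) = 286
Comparing — Policy A: D=32, Policy B: D=391, Policy C: D=286. Highest is 391 (Policy B).

391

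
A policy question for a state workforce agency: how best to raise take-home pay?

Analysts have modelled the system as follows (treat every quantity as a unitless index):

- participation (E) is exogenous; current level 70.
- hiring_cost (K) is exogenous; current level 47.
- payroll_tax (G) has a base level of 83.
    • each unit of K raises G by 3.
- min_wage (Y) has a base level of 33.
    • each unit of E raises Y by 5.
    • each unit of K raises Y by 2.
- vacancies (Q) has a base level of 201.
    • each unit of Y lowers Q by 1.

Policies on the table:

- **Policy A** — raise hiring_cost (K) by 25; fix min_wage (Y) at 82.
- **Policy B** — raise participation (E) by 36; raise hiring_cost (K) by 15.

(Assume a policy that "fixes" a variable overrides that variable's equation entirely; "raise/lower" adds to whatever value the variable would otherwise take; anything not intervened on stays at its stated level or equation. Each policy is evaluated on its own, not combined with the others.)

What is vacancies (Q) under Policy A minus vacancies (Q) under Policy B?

605

Policy A (K + 25, Y := 82):
  E = 70
  K = 47 + 25 = 72
  Y = 82
  Q = 201 − 82 = 119
Policy B (E + 36, K + 15):
  E = 70 + 36 = 106
  K = 47 + 15 = 62
  Y = 33 + 5·106 + 2·62 = 687
  Q = 201 − 687 = -486
Q: 119 − (-486) = 605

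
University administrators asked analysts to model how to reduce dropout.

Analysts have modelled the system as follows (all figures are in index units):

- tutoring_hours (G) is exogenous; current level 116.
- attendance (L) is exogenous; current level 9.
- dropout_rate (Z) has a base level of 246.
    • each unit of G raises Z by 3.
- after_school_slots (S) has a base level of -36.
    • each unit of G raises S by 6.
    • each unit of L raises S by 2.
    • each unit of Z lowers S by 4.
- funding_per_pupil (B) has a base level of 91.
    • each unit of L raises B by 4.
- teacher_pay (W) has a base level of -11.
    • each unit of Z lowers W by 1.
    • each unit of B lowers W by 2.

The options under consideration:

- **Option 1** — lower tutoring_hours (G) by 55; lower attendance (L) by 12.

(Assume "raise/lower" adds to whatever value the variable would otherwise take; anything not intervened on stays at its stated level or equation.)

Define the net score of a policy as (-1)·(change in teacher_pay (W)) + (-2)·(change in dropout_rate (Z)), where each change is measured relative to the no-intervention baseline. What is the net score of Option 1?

69

Baseline:
  G = 116
  L = 9
  Z = 246 + 3·116 = 594
  B = 91 + 4·9 = 127
  W = -11 − 594 − 2·127 = -859
Option 1 (G − 55, L − 12):
  G = 116 − 55 = 61
  L = 9 − 12 = -3
  Z = 246 + 3·61 = 429
  B = 91 + 4·(-3) = 79
  W = -11 − 429 − 2·79 = -598
ΔW = -598 − (-859) = 261; ΔZ = 429 − 594 = -165
Score = (-1)·261 + (-2)·(-165) = 69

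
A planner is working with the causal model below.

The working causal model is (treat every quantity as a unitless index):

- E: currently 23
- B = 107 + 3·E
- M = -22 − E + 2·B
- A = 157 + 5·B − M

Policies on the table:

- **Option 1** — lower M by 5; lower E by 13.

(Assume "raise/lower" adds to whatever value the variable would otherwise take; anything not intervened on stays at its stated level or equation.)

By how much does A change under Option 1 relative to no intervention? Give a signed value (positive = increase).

Baseline:
  E = 23
  B = 107 + 3·23 = 176
  M = -22 − 23 + 2·176 = 307
  A = 157 + 5·176 − 307 = 730
Option 1 (M − 5, E − 13):
  E = 23 − 13 = 10
  B = 107 + 3·10 = 137
  M = -22 − 10 + 2·137 (−5 from intervention) = 237
  A = 157 + 5·137 − 237 = 605
Change in A: 605 − 730 = -125

-125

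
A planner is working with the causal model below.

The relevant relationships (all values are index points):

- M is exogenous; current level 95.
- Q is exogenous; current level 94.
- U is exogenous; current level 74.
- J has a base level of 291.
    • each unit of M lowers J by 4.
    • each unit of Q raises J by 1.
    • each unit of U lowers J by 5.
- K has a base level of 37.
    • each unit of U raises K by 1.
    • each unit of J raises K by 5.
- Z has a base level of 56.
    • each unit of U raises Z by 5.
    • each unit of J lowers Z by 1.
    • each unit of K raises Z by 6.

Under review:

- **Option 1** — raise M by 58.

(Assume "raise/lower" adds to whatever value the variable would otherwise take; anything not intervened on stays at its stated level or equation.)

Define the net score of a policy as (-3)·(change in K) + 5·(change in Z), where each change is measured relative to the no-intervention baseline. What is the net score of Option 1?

-30160

Baseline:
  M = 95
  Q = 94
  U = 74
  J = 291 − 4·95 + 94 − 5·74 = -365
  K = 37 + 74 + 5·(-365) = -1714
  Z = 56 + 5·74 − (-365) + 6·(-1714) = -9493
Option 1 (M + 58):
  M = 95 + 58 = 153
  Q = 94
  U = 74
  J = 291 − 4·153 + 94 − 5·74 = -597
  K = 37 + 74 + 5·(-597) = -2874
  Z = 56 + 5·74 − (-597) + 6·(-2874) = -16221
ΔK = -2874 − (-1714) = -1160; ΔZ = -16221 − (-9493) = -6728
Score = (-3)·(-1160) + 5·(-6728) = -30160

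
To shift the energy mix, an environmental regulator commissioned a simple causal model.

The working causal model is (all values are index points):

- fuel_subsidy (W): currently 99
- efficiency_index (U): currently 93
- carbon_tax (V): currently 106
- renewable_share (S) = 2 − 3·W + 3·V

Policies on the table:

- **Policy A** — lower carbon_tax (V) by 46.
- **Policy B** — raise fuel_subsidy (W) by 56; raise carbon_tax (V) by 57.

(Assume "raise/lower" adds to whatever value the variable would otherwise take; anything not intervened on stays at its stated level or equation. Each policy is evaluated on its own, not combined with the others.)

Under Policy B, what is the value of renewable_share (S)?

26

Policy B (W + 56, V + 57):
  W = 99 + 56 = 155
  V = 106 + 57 = 163
  S = 2 − 3·155 + 3·163 = 26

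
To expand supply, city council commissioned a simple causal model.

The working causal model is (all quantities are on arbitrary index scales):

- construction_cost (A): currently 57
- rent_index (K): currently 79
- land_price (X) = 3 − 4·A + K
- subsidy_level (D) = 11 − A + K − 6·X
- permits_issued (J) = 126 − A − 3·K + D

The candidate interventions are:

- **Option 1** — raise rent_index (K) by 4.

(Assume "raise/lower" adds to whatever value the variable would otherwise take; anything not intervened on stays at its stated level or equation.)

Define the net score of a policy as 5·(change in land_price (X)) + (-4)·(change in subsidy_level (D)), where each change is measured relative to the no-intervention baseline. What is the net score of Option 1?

100

Baseline:
  A = 57
  K = 79
  X = 3 − 4·57 + 79 = -146
  D = 11 − 57 + 79 − 6·(-146) = 909
Option 1 (K + 4):
  A = 57
  K = 79 + 4 = 83
  X = 3 − 4·57 + 83 = -142
  D = 11 − 57 + 83 − 6·(-142) = 889
ΔX = -142 − (-146) = 4; ΔD = 889 − 909 = -20
Score = 5·4 + (-4)·(-20) = 100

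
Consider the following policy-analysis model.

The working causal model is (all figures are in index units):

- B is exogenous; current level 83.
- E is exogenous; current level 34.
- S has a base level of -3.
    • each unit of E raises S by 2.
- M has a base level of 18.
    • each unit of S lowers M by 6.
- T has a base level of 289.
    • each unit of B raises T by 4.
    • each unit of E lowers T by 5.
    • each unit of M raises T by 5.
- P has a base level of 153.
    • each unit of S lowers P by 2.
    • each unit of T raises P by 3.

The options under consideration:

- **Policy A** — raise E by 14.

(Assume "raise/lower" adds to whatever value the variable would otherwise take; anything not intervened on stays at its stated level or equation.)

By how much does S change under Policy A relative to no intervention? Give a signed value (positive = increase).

Baseline:
  E = 34
  S = -3 + 2·34 = 65
Policy A (E + 14):
  E = 34 + 14 = 48
  S = -3 + 2·48 = 93
Change in S: 93 − 65 = 28

28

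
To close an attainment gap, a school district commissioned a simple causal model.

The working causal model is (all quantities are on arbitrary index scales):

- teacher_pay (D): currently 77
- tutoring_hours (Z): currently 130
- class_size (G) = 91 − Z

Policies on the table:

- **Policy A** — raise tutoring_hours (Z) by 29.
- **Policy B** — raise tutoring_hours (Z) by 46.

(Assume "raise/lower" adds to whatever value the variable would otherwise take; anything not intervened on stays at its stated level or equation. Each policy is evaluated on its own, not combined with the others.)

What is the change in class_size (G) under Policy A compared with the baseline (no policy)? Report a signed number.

-29

Baseline:
  Z = 130
  G = 91 − 130 = -39
Policy A (Z + 29):
  Z = 130 + 29 = 159
  G = 91 − 159 = -68
Change in G: -68 − (-39) = -29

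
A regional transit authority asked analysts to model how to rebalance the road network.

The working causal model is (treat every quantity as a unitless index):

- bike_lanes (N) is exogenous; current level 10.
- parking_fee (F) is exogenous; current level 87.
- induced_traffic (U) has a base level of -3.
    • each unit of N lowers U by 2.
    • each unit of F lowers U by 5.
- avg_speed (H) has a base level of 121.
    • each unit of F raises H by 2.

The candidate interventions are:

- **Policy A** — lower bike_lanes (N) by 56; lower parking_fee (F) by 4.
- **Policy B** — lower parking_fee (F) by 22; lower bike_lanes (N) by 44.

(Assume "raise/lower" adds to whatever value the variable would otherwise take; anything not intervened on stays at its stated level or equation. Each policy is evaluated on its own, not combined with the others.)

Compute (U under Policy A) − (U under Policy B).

-66

Policy A (N − 56, F − 4):
  N = 10 − 56 = -46
  F = 87 − 4 = 83
  U = -3 − 2·(-46) − 5·83 = -326
Policy B (F − 22, N − 44):
  N = 10 − 44 = -34
  F = 87 − 22 = 65
  U = -3 − 2·(-34) − 5·65 = -260
U: -326 − (-260) = -66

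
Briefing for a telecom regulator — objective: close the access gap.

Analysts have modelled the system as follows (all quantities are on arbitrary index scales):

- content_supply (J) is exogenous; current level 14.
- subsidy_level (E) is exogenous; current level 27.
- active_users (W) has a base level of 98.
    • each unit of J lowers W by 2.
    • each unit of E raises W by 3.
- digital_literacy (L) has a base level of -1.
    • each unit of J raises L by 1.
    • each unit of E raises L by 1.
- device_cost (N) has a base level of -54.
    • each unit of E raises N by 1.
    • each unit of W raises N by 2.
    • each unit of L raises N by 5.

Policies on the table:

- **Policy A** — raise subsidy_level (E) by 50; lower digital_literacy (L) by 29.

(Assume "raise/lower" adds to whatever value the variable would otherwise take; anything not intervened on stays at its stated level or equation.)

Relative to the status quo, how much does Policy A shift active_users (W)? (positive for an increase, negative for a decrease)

Baseline:
  J = 14
  E = 27
  W = 98 − 2·14 + 3·27 = 151
Policy A (E + 50, L − 29):
  J = 14
  E = 27 + 50 = 77
  W = 98 − 2·14 + 3·77 = 301
Change in W: 301 − 151 = 150

150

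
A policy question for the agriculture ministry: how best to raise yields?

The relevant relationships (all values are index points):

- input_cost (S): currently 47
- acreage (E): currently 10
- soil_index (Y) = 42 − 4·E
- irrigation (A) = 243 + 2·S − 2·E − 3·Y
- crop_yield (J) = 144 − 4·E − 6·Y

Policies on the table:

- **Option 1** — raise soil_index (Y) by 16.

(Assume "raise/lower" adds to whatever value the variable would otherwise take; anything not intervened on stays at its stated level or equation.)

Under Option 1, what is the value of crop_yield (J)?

-4

Option 1 (Y + 16):
  E = 10
  Y = 42 − 4·10 (+16 from intervention) = 18
  J = 144 − 4·10 − 6·18 = -4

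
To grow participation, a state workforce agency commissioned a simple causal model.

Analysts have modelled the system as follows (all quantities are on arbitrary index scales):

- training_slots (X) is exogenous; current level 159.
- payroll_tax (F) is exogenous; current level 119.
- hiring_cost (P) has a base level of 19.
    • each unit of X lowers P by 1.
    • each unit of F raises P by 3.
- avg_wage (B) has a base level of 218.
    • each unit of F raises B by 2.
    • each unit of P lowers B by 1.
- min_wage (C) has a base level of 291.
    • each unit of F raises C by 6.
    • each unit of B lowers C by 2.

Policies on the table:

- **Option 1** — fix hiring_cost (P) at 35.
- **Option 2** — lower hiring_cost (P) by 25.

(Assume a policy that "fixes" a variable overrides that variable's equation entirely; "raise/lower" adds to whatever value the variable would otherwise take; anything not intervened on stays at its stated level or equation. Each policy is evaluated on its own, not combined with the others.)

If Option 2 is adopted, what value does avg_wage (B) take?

264

Option 2 (P − 25):
  X = 159
  F = 119
  P = 19 − 159 + 3·119 (−25 from intervention) = 192
  B = 218 + 2·119 − 192 = 264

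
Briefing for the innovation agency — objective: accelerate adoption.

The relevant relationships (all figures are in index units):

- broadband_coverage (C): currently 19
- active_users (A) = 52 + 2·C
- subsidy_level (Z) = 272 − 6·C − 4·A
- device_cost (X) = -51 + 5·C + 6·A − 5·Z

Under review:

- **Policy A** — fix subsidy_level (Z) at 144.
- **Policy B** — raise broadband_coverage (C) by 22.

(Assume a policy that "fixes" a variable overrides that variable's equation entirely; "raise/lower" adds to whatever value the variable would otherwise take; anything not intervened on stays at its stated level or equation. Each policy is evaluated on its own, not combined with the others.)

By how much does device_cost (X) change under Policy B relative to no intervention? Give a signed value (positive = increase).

Baseline:
  C = 19
  A = 52 + 2·19 = 90
  Z = 272 − 6·19 − 4·90 = -202
  X = -51 + 5·19 + 6·90 − 5·(-202) = 1594
Policy B (C + 22):
  C = 19 + 22 = 41
  A = 52 + 2·41 = 134
  Z = 272 − 6·41 − 4·134 = -510
  X = -51 + 5·41 + 6·134 − 5·(-510) = 3508
Change in X: 3508 − 1594 = 1914

1914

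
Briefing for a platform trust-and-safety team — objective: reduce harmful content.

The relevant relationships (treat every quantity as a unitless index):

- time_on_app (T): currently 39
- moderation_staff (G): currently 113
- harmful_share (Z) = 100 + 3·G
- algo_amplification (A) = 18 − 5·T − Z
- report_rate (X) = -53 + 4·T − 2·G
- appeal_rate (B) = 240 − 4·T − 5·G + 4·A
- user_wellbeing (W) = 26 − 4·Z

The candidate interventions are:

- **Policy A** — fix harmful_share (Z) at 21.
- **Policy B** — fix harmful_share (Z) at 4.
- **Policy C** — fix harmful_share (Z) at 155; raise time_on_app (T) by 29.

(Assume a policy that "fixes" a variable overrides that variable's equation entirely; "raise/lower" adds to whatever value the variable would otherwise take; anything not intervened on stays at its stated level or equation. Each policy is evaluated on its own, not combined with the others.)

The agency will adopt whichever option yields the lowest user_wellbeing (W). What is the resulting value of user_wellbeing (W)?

Policy A (Z := 21):
  G = 113
  Z = 21
  W = 26 − 4·21 = -58
Policy B (Z := 4):
  G = 113
  Z = 4
  W = 26 − 4·4 = 10
Policy C (Z := 155, T + 29):
  G = 113
  Z = 155
  W = 26 − 4·155 = -594
Comparing — Policy A: W=-58, Policy B: W=10, Policy C: W=-594. Lowest is -594 (Policy C).

-594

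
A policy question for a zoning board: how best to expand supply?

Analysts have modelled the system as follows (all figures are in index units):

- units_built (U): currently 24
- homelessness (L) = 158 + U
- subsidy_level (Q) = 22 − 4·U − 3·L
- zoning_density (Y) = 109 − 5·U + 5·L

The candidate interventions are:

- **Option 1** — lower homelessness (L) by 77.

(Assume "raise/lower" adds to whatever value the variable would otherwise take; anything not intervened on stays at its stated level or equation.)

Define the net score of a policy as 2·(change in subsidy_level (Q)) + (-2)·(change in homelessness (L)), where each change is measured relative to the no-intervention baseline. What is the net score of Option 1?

616

Baseline:
  U = 24
  L = 158 + 24 = 182
  Q = 22 − 4·24 − 3·182 = -620
Option 1 (L − 77):
  U = 24
  L = 158 + 24 (−77 from intervention) = 105
  Q = 22 − 4·24 − 3·105 = -389
ΔQ = -389 − (-620) = 231; ΔL = 105 − 182 = -77
Score = 2·231 + (-2)·(-77) = 616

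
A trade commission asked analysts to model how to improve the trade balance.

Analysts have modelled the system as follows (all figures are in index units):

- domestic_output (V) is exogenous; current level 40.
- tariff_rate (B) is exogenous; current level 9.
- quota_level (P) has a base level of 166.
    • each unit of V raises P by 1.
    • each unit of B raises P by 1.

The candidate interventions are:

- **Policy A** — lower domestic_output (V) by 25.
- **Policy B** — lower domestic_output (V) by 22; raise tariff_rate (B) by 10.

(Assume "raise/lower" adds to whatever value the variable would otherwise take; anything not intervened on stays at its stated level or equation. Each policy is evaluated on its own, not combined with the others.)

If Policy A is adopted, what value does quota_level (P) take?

190

Policy A (V − 25):
  V = 40 − 25 = 15
  B = 9
  P = 166 + 15 + 9 = 190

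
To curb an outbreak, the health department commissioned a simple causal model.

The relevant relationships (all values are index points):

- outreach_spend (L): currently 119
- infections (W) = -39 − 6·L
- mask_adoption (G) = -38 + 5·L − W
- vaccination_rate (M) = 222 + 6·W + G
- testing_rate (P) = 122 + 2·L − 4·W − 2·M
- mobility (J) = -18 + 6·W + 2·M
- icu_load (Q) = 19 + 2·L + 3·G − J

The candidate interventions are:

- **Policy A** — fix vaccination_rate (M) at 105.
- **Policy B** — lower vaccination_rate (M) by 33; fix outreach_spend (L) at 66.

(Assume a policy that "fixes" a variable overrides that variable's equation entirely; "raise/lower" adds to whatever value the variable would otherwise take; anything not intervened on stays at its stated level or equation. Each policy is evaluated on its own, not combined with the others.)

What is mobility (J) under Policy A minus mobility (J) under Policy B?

Policy A (M := 105):
  L = 119
  W = -39 − 6·119 = -753
  G = -38 + 5·119 − (-753) = 1310
  M = 105
  J = -18 + 6·(-753) + 2·105 = -4326
Policy B (M − 33, L := 66):
  L = 66
  W = -39 − 6·66 = -435
  G = -38 + 5·66 − (-435) = 727
  M = 222 + 6·(-435) + 727 (−33 from intervention) = -1694
  J = -18 + 6·(-435) + 2·(-1694) = -6016
J: -4326 − (-6016) = 1690

1690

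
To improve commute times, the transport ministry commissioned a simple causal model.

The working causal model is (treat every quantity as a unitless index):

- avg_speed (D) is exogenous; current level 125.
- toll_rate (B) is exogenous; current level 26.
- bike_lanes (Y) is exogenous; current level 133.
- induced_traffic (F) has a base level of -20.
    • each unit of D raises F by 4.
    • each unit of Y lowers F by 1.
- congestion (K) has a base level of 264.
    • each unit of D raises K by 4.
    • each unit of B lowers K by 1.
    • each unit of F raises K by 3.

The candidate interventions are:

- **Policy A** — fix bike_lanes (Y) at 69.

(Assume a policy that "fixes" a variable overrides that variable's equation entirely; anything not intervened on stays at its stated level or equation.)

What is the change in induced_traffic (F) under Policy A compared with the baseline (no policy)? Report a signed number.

64

Baseline:
  D = 125
  Y = 133
  F = -20 + 4·125 − 133 = 347
Policy A (Y := 69):
  D = 125
  Y = 69
  F = -20 + 4·125 − 69 = 411
Change in F: 411 − 347 = 64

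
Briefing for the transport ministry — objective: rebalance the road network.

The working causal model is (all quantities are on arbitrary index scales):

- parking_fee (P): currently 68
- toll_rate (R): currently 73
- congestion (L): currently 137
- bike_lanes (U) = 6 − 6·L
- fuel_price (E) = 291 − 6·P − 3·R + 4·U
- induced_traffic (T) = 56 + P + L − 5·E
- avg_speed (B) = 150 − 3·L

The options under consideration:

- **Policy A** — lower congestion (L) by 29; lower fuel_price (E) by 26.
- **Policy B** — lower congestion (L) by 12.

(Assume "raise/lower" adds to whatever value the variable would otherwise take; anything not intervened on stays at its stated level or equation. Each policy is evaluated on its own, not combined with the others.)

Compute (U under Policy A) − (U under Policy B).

102

Policy A (L − 29, E − 26):
  L = 137 − 29 = 108
  U = 6 − 6·108 = -642
Policy B (L − 12):
  L = 137 − 12 = 125
  U = 6 − 6·125 = -744
U: -642 − (-744) = 102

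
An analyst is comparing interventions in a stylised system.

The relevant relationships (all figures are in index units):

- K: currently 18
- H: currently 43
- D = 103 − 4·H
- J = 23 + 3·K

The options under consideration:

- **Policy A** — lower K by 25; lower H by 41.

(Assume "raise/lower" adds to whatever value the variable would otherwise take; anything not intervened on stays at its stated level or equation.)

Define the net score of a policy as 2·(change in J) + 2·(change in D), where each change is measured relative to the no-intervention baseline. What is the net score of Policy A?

178

Baseline:
  K = 18
  H = 43
  D = 103 − 4·43 = -69
  J = 23 + 3·18 = 77
Policy A (K − 25, H − 41):
  K = 18 − 25 = -7
  H = 43 − 41 = 2
  D = 103 − 4·2 = 95
  J = 23 + 3·(-7) = 2
ΔJ = 2 − 77 = -75; ΔD = 95 − (-69) = 164
Score = 2·(-75) + 2·164 = 178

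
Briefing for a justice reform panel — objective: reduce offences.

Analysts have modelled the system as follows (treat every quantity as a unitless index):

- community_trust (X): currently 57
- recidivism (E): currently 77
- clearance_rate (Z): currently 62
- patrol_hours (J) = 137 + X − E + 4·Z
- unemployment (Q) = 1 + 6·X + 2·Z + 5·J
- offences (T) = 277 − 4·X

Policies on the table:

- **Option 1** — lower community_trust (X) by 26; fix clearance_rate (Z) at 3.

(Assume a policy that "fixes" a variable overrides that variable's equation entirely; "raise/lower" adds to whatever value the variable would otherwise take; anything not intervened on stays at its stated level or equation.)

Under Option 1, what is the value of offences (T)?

153

Option 1 (X − 26, Z := 3):
  X = 57 − 26 = 31
  T = 277 − 4·31 = 153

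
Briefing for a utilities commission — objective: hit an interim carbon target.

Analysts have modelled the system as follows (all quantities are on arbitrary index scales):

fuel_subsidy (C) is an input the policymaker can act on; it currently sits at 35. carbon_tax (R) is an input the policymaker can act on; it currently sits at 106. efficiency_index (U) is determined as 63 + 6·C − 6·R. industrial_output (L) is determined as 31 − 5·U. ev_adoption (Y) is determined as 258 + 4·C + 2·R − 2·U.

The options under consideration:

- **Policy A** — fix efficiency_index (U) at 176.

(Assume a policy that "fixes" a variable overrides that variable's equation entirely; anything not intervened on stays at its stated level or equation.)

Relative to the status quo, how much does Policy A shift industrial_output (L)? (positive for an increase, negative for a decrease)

-2695

Baseline:
  C = 35
  R = 106
  U = 63 + 6·35 − 6·106 = -363
  L = 31 − 5·(-363) = 1846
Policy A (U := 176):
  C = 35
  R = 106
  U = 176
  L = 31 − 5·176 = -849
Change in L: -849 − 1846 = -2695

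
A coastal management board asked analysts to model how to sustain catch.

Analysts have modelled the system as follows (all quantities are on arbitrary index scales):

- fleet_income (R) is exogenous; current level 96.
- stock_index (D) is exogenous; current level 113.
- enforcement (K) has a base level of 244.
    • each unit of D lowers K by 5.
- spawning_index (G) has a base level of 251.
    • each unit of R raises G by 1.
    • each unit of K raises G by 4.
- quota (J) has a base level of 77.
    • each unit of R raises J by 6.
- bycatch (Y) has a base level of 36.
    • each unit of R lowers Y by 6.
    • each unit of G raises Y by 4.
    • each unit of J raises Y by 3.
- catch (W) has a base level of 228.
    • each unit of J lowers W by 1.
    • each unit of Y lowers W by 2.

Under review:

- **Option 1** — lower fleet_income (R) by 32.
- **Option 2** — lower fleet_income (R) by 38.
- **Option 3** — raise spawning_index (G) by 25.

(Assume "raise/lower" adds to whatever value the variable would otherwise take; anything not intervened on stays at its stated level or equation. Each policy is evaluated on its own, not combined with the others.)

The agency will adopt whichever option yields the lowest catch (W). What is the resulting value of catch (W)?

Option 1 (R − 32):
  R = 96 − 32 = 64
  D = 113
  K = 244 − 5·113 = -321
  G = 251 + 64 + 4·(-321) = -969
  J = 77 + 6·64 = 461
  Y = 36 − 6·64 + 4·(-969) + 3·461 = -2841
  W = 228 − 461 − 2·(-2841) = 5449
Option 2 (R − 38):
  R = 96 − 38 = 58
  D = 113
  K = 244 − 5·113 = -321
  G = 251 + 58 + 4·(-321) = -975
  J = 77 + 6·58 = 425
  Y = 36 − 6·58 + 4·(-975) + 3·425 = -2937
  W = 228 − 425 − 2·(-2937) = 5677
Option 3 (G + 25):
  R = 96
  D = 113
  K = 244 − 5·113 = -321
  G = 251 + 96 + 4·(-321) (+25 from intervention) = -912
  J = 77 + 6·96 = 653
  Y = 36 − 6·96 + 4·(-912) + 3·653 = -2229
  W = 228 − 653 − 2·(-2229) = 4033
Comparing — Option 1: W=5449, Option 2: W=5677, Option 3: W=4033. Lowest is 4033 (Option 3).

4033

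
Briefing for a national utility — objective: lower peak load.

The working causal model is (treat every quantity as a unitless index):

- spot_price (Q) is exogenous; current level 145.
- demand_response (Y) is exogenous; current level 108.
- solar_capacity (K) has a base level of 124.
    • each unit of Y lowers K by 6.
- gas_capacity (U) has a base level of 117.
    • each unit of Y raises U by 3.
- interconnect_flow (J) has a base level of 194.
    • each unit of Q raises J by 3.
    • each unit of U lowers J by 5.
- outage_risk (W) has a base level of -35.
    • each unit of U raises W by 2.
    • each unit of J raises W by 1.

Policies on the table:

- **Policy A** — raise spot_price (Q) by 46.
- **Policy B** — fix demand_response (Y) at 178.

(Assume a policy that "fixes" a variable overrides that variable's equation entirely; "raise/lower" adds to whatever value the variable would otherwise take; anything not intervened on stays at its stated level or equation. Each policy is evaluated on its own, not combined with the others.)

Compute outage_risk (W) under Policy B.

Policy B (Y := 178):
  Q = 145
  Y = 178
  U = 117 + 3·178 = 651
  J = 194 + 3·145 − 5·651 = -2626
  W = -35 + 2·651 + (-2626) = -1359

-1359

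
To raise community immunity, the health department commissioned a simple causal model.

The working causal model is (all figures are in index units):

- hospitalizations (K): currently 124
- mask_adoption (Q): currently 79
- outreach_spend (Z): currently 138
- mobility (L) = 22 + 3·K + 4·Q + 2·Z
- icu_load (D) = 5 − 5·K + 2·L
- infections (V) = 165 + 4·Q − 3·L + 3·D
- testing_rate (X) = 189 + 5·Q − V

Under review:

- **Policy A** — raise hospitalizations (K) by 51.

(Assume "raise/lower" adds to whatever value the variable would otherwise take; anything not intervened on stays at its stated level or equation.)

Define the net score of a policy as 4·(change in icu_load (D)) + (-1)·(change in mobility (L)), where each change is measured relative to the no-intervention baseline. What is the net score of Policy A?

51

Baseline:
  K = 124
  Q = 79
  Z = 138
  L = 22 + 3·124 + 4·79 + 2·138 = 986
  D = 5 − 5·124 + 2·986 = 1357
Policy A (K + 51):
  K = 124 + 51 = 175
  Q = 79
  Z = 138
  L = 22 + 3·175 + 4·79 + 2·138 = 1139
  D = 5 − 5·175 + 2·1139 = 1408
ΔD = 1408 − 1357 = 51; ΔL = 1139 − 986 = 153
Score = 4·51 + (-1)·153 = 51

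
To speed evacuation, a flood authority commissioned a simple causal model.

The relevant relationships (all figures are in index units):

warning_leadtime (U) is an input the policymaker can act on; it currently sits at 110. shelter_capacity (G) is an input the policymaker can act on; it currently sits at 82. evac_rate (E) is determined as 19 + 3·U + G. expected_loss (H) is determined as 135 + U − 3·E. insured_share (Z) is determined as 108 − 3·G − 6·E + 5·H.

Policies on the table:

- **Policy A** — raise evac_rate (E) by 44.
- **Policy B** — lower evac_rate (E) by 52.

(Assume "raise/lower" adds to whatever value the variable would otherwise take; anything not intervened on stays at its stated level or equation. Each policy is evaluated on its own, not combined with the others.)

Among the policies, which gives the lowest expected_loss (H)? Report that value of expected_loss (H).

Policy A (E + 44):
  U = 110
  G = 82
  E = 19 + 3·110 + 82 (+44 from intervention) = 475
  H = 135 + 110 − 3·475 = -1180
Policy B (E − 52):
  U = 110
  G = 82
  E = 19 + 3·110 + 82 (−52 from intervention) = 379
  H = 135 + 110 − 3·379 = -892
Comparing — Policy A: H=-1180, Policy B: H=-892. Lowest is -1180 (Policy A).

-1180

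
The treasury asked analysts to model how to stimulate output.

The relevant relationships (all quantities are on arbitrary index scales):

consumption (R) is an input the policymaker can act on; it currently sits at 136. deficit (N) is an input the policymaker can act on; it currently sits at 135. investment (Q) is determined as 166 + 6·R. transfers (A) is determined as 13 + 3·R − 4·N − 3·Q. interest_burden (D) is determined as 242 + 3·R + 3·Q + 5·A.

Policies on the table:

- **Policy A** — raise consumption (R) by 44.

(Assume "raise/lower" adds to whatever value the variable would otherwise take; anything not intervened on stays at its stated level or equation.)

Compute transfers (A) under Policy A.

Policy A (R + 44):
  R = 136 + 44 = 180
  N = 135
  Q = 166 + 6·180 = 1246
  A = 13 + 3·180 − 4·135 − 3·1246 = -3725

-3725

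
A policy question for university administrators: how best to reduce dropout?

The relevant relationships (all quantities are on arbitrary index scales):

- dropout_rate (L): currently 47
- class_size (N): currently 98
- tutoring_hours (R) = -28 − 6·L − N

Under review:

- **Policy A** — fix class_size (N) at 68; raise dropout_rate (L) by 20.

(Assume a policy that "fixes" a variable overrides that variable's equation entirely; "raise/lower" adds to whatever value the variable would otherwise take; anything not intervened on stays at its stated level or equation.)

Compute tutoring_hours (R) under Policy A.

Policy A (N := 68, L + 20):
  L = 47 + 20 = 67
  N = 68
  R = -28 − 6·67 − 68 = -498

-498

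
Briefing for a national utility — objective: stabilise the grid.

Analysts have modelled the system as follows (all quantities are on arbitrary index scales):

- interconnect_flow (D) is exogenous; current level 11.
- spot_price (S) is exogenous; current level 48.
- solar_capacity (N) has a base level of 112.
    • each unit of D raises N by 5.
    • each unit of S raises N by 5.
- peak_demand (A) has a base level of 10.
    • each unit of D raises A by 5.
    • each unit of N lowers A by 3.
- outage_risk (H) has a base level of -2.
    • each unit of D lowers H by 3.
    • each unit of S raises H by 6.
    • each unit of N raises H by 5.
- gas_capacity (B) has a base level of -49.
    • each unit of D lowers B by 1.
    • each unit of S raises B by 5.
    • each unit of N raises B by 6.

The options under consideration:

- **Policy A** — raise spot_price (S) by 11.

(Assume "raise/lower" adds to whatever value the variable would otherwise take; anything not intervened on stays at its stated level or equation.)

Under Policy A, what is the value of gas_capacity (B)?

Policy A (S + 11):
  D = 11
  S = 48 + 11 = 59
  N = 112 + 5·11 + 5·59 = 462
  B = -49 − 11 + 5·59 + 6·462 = 3007

3007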